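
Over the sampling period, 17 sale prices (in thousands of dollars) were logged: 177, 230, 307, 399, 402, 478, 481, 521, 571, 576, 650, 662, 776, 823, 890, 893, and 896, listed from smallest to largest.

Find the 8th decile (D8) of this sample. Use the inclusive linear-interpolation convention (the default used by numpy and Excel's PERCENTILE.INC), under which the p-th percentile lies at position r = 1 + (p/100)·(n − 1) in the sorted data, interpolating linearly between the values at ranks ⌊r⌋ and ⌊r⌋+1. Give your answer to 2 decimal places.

n = 17.
r = 1 + (80/100)·(17 − 1) = 1 + 12.8 = 13.8.
Rank 13 is 776 and rank 14 is 823.
Interpolate: 776 + 0.8·(823 − 776) = 776 + 0.8·47 = 813.6.

813.60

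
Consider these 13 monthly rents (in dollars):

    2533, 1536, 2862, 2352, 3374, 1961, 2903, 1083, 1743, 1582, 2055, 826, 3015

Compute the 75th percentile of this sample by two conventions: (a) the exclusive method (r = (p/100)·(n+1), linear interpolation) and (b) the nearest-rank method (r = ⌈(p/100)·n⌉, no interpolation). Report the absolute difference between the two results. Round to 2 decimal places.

20.50

Sorted: 826, 1083, 1536, 1582, 1743, 1961, 2055, 2352, 2533, 2862, 2903, 3015, 3374.
n = 13.
(a) r = 10.5; between ranks 10 (2862) and 11 (2903): 2882.5.
(b) the nearest-rank method: rank 10 → 2862.
|2882.5 − 2862| = 20.5.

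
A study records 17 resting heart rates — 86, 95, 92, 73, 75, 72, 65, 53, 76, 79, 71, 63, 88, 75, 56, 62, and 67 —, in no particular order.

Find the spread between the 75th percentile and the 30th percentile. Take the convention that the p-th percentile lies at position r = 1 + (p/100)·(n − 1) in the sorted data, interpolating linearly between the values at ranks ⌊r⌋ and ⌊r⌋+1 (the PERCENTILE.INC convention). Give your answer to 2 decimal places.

Sorted: 53, 56, 62, 63, 65, 67, 71, 72, 73, 75, 75, 76, 79, 86, 88, 92, 95.
n = 17.
P30: r = 5.8; ranks 5–6 are 65, 67; interpolating gives 66.6.
P75: r = 13 (integer) → 79.
Difference: 79 − 66.6 = 12.4.

12.40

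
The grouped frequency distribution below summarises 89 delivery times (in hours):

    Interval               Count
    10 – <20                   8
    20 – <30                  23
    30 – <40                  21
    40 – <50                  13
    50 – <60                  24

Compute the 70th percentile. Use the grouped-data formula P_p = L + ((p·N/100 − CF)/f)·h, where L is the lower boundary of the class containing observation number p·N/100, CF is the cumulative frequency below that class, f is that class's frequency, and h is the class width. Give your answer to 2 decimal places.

N = 89; target position k = 70/100 · 89 = 62.3.
Cumulative frequencies: 8, 31, 52, 65, 89.
Observation 62.3 falls in the class 40 – <50.
L = 40, CF = 52, f = 13, h = 10.
P70 = 40 + ((62.3 − 52)/13)·10 = 40 + 7.92308 = 47.9231.

47.92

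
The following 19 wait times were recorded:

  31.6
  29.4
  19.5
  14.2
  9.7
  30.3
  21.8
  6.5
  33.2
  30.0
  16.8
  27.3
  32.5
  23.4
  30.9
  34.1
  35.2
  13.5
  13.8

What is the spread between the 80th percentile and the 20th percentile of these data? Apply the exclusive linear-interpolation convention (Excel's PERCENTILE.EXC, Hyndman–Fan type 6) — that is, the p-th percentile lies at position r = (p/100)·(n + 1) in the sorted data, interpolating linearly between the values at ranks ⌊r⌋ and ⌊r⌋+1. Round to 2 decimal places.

Sorted: 6.5, 9.7, 13.5, 13.8, 14.2, 16.8, 19.5, 21.8, 23.4, 27.3, 29.4, 30.0, 30.3, 30.9, 31.6, 32.5, 33.2, 34.1, 35.2.
n = 19.
P20: r = 4 (integer) → 13.8.
P80: r = 16 (integer) → 32.5.
Difference: 32.5 − 13.8 = 18.7.

18.70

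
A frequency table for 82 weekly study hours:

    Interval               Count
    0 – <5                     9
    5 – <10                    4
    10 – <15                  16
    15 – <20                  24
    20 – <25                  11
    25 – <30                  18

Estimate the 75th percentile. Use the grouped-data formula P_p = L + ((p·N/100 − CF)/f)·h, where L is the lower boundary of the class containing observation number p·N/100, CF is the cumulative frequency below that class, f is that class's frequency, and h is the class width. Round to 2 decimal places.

23.86

N = 82; target position k = 75/100 · 82 = 61.5.
Cumulative frequencies: 9, 13, 29, 53, 64, 82.
Observation 61.5 falls in the class 20 – <25.
L = 20, CF = 53, f = 11, h = 5.
P75 = 20 + ((61.5 − 53)/11)·5 = 20 + 3.86364 = 23.8636.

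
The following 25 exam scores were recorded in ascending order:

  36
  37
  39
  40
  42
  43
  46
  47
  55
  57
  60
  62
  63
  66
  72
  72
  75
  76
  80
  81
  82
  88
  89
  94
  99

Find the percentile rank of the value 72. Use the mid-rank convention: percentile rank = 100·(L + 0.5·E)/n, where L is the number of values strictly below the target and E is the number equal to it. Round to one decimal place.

Count below 72: L = 14; count equal: E = 2; n = 25.
Percentile rank = 100·(14 + 0.5·2)/25 = 100·15/25 = 60.

60.0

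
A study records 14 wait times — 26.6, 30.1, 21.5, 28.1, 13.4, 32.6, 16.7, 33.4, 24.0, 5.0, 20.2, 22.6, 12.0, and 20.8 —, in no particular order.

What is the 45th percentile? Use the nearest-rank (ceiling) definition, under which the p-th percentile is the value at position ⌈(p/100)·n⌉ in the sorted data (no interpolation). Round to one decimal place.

Sorted: 5.0, 12.0, 13.4, 16.7, 20.2, 20.8, 21.5, 22.6, 24.0, 26.6, 28.1, 30.1, 32.6, 33.4.
n = 14.
Position = ⌈45/100 · 14⌉ = ⌈6.3⌉ = 7.
The value at rank 7 is 21.5.

21.5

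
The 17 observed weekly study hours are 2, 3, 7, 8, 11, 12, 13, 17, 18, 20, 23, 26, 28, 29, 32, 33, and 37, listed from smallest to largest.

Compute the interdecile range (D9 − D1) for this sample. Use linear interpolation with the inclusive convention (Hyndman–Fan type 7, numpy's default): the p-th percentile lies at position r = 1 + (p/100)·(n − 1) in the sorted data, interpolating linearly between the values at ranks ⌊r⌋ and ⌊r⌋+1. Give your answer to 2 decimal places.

27.00

n = 17.
P10: r = 2.6; ranks 2–3 are 3, 7; interpolating gives 5.4.
P90: r = 15.4; ranks 15–16 are 32, 33; interpolating gives 32.4.
Difference: 32.4 − 5.4 = 27.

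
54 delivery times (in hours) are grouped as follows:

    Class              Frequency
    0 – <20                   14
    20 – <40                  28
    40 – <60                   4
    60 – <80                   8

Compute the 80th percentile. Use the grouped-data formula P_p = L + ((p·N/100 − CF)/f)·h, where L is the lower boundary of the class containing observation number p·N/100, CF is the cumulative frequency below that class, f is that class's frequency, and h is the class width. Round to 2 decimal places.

N = 54; target position k = 80/100 · 54 = 43.2.
Cumulative frequencies: 14, 42, 46, 54.
Observation 43.2 falls in the class 40 – <60.
L = 40, CF = 42, f = 4, h = 20.
P80 = 40 + ((43.2 − 42)/4)·20 = 40 + 6 = 46.

46.00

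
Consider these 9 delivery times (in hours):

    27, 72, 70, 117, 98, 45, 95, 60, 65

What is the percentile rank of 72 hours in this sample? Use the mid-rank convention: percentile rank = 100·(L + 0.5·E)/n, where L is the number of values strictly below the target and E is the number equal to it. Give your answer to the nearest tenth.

Sorted: 27, 45, 60, 65, 70, 72, 95, 98, 117.
Count below 72: L = 5; count equal: E = 1; n = 9.
Percentile rank = 100·(5 + 0.5·1)/9 = 100·5.5/9 = 61.11.

61.1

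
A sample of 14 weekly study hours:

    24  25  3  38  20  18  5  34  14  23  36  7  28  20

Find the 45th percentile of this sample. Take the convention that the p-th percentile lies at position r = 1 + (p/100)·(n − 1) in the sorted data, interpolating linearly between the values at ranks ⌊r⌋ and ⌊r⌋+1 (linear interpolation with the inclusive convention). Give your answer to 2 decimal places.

Sorted: 3, 5, 7, 14, 18, 20, 20, 23, 24, 25, 28, 34, 36, 38.
n = 14.
r = 1 + (45/100)·(14 − 1) = 1 + 5.85 = 6.85.
Rank 6 is 20 and rank 7 is 20.
Interpolate: 20 + 0.85·(20 − 20) = 20 + 0.85·0 = 20.

20.00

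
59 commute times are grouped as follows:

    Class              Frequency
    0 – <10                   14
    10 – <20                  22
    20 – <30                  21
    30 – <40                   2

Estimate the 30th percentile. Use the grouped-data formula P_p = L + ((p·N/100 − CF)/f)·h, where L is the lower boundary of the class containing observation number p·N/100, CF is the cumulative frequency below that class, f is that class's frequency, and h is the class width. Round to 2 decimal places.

N = 59; target position k = 30/100 · 59 = 17.7.
Cumulative frequencies: 14, 36, 57, 59.
Observation 17.7 falls in the class 10 – <20.
L = 10, CF = 14, f = 22, h = 10.
P30 = 10 + ((17.7 − 14)/22)·10 = 10 + 1.68182 = 11.6818.

11.68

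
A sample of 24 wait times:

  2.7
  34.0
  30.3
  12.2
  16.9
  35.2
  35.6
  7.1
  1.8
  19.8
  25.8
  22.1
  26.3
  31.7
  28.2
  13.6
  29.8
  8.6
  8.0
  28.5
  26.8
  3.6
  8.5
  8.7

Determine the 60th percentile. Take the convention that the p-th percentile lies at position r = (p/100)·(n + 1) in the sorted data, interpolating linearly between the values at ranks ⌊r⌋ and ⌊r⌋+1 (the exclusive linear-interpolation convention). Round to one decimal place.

26.3

Sorted: 1.8, 2.7, 3.6, 7.1, 8.0, 8.5, 8.6, 8.7, 12.2, 13.6, 16.9, 19.8, 22.1, 25.8, 26.3, 26.8, 28.2, 28.5, 29.8, 30.3, 31.7, 34.0, 35.2, 35.6.
n = 24.
r = (60/100)·(24 + 1) = 15.
r is an integer, so P60 is the value at rank 15: 26.3.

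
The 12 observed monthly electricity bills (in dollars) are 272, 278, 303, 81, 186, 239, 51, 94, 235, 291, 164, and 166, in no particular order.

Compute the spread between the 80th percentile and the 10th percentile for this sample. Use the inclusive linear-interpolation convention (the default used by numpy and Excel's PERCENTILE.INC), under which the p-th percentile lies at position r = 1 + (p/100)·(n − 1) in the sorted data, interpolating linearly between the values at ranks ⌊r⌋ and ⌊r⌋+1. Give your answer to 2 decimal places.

194.50

Sorted: 51, 81, 94, 164, 166, 186, 235, 239, 272, 278, 291, 303.
n = 12.
P10: r = 2.1; ranks 2–3 are 81, 94; interpolating gives 82.3.
P80: r = 9.8; ranks 9–10 are 272, 278; interpolating gives 276.8.
Difference: 276.8 − 82.3 = 194.5.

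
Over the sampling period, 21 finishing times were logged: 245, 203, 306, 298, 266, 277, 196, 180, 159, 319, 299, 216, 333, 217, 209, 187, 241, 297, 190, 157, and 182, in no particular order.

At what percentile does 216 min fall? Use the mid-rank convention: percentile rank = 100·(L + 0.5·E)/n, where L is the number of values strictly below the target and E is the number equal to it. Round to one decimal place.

Sorted: 157, 159, 180, 182, 187, 190, 196, 203, 209, 216, 217, 241, 245, 266, 277, 297, 298, 299, 306, 319, 333.
Count below 216: L = 9; count equal: E = 1; n = 21.
Percentile rank = 100·(9 + 0.5·1)/21 = 100·9.5/21 = 45.24.

45.2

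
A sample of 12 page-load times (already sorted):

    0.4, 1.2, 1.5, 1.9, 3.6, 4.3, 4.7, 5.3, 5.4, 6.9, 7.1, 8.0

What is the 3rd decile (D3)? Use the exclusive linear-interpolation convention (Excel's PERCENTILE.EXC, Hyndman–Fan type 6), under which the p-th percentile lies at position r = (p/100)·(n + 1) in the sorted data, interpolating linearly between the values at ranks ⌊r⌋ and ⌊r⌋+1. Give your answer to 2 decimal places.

1.86

n = 12.
r = (30/100)·(12 + 1) = 3.9.
Rank 3 is 1.5 and rank 4 is 1.9.
Interpolate: 1.5 + 0.9·(1.9 − 1.5) = 1.5 + 0.9·0.4 = 1.86.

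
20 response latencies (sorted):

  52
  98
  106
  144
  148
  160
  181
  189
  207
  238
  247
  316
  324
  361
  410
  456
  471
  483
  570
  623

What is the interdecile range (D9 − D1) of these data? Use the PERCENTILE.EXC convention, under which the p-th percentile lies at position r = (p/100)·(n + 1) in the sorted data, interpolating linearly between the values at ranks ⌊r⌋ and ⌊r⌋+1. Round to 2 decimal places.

462.50

n = 20.
P10: r = 2.1; ranks 2–3 are 98, 106; interpolating gives 98.8.
P90: r = 18.9; ranks 18–19 are 483, 570; interpolating gives 561.3.
Difference: 561.3 − 98.8 = 462.5.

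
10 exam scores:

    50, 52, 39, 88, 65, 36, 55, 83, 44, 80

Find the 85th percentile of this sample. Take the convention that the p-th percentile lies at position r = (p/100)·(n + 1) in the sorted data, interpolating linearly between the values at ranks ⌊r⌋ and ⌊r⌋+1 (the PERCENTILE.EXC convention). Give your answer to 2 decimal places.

Sorted: 36, 39, 44, 50, 52, 55, 65, 80, 83, 88.
n = 10.
r = (85/100)·(10 + 1) = 9.35.
Rank 9 is 83 and rank 10 is 88.
Interpolate: 83 + 0.35·(88 − 83) = 83 + 0.35·5 = 84.75.

84.75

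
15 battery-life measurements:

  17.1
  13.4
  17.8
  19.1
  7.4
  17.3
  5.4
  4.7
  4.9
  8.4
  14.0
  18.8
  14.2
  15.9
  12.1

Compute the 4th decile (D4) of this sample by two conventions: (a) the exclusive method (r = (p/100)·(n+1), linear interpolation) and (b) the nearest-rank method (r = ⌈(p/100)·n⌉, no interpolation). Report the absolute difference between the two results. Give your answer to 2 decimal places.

Sorted: 4.7, 4.9, 5.4, 7.4, 8.4, 12.1, 13.4, 14.0, 14.2, 15.9, 17.1, 17.3, 17.8, 18.8, 19.1.
n = 15.
(a) r = 6.4; between ranks 6 (12.1) and 7 (13.4): 12.62.
(b) the nearest-rank method: rank 6 → 12.1.
|12.62 − 12.1| = 0.52.

0.52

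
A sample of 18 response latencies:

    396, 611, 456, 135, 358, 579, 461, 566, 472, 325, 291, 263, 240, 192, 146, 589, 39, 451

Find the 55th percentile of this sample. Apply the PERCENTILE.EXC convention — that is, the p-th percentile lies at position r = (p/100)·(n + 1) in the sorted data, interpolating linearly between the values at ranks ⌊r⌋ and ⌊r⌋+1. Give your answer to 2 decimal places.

420.75

Sorted: 39, 135, 146, 192, 240, 263, 291, 325, 358, 396, 451, 456, 461, 472, 566, 579, 589, 611.
n = 18.
r = (55/100)·(18 + 1) = 10.45.
Rank 10 is 396 and rank 11 is 451.
Interpolate: 396 + 0.45·(451 − 396) = 396 + 0.45·55 = 420.75.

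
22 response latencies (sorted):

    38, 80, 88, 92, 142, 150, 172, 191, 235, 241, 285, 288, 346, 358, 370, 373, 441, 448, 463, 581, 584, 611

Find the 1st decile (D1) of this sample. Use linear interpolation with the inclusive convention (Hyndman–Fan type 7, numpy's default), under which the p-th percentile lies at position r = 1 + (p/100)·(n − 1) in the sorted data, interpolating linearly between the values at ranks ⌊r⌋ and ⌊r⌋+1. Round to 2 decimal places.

n = 22.
r = 1 + (10/100)·(22 − 1) = 1 + 2.1 = 3.1.
Rank 3 is 88 and rank 4 is 92.
Interpolate: 88 + 0.1·(92 − 88) = 88 + 0.1·4 = 88.4.

88.40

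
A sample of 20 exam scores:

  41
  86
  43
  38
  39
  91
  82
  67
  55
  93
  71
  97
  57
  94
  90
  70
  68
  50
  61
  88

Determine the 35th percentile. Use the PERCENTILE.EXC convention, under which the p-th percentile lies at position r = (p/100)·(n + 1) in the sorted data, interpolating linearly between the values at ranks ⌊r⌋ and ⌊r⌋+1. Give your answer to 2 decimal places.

Sorted: 38, 39, 41, 43, 50, 55, 57, 61, 67, 68, 70, 71, 82, 86, 88, 90, 91, 93, 94, 97.
n = 20.
r = (35/100)·(20 + 1) = 7.35.
Rank 7 is 57 and rank 8 is 61.
Interpolate: 57 + 0.35·(61 − 57) = 57 + 0.35·4 = 58.4.

58.40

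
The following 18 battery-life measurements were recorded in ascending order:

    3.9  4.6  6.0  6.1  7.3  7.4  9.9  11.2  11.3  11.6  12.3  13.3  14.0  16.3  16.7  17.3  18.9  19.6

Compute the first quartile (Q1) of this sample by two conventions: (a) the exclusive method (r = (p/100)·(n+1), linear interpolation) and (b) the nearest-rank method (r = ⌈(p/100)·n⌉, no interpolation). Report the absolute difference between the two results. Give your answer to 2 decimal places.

n = 18.
(a) r = 4.75; between ranks 4 (6.1) and 5 (7.3): 7.
(b) the nearest-rank method: rank 5 → 7.3.
|7 − 7.3| = 0.3.

0.30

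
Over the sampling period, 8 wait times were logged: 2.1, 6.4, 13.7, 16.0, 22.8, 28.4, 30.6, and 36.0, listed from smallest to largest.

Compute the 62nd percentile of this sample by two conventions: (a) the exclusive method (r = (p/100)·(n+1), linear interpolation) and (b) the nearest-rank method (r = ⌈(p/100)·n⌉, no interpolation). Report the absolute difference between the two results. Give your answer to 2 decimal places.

n = 8.
(a) r = 5.58; between ranks 5 (22.8) and 6 (28.4): 26.048.
(b) the nearest-rank method: rank 5 → 22.8.
|26.048 − 22.8| = 3.248.

3.25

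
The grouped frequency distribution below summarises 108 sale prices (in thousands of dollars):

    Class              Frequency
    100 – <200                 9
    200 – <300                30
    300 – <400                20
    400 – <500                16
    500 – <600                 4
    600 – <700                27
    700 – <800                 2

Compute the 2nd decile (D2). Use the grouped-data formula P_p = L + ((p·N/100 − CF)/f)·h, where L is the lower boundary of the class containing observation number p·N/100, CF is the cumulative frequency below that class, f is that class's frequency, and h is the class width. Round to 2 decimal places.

242.00

N = 108; target position k = 20/100 · 108 = 21.6.
Cumulative frequencies: 9, 39, 59, 75, 79, 106, 108.
Observation 21.6 falls in the class 200 – <300.
L = 200, CF = 9, f = 30, h = 100.
P20 = 200 + ((21.6 − 9)/30)·100 = 200 + 42 = 242.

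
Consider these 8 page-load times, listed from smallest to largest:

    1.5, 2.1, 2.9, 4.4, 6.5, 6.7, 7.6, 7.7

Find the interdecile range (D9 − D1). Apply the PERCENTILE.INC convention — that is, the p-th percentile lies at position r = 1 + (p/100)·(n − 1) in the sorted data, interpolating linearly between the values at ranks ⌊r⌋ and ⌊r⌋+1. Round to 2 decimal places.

5.71

n = 8.
P10: r = 1.7; ranks 1–2 are 1.5, 2.1; interpolating gives 1.92.
P90: r = 7.3; ranks 7–8 are 7.6, 7.7; interpolating gives 7.63.
Difference: 7.63 − 1.92 = 5.71.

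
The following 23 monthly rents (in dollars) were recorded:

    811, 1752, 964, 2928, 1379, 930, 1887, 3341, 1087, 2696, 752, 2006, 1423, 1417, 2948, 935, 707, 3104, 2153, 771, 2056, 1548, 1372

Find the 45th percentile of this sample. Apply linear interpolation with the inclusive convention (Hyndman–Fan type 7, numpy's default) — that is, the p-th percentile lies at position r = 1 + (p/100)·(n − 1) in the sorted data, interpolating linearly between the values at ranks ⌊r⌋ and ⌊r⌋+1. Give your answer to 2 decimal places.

Sorted: 707, 752, 771, 811, 930, 935, 964, 1087, 1372, 1379, 1417, 1423, 1548, 1752, 1887, 2006, 2056, 2153, 2696, 2928, 2948, 3104, 3341.
n = 23.
r = 1 + (45/100)·(23 − 1) = 1 + 9.9 = 10.9.
Rank 10 is 1379 and rank 11 is 1417.
Interpolate: 1379 + 0.9·(1417 − 1379) = 1379 + 0.9·38 = 1413.2.

1413.20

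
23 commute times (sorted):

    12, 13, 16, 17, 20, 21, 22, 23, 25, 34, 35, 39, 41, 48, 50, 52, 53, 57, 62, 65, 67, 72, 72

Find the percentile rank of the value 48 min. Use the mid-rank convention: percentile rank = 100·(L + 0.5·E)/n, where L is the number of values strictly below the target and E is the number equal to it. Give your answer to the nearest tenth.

Count below 48: L = 13; count equal: E = 1; n = 23.
Percentile rank = 100·(13 + 0.5·1)/23 = 100·13.5/23 = 58.7.

58.7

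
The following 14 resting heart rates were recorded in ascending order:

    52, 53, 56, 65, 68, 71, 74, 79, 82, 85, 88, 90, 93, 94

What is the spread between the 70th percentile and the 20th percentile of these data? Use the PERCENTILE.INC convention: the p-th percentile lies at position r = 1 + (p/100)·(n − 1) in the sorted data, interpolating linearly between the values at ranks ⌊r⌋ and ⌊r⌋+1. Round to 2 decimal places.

n = 14.
P20: r = 3.6; ranks 3–4 are 56, 65; interpolating gives 61.4.
P70: r = 10.1; ranks 10–11 are 85, 88; interpolating gives 85.3.
Difference: 85.3 − 61.4 = 23.9.

23.90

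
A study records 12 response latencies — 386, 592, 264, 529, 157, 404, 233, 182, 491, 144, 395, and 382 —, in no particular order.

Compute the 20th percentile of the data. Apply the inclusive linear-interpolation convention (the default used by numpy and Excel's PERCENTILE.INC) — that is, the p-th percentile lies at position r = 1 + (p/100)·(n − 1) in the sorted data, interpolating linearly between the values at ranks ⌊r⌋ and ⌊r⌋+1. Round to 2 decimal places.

192.20

Sorted: 144, 157, 182, 233, 264, 382, 386, 395, 404, 491, 529, 592.
n = 12.
r = 1 + (20/100)·(12 − 1) = 1 + 2.2 = 3.2.
Rank 3 is 182 and rank 4 is 233.
Interpolate: 182 + 0.2·(233 − 182) = 182 + 0.2·51 = 192.2.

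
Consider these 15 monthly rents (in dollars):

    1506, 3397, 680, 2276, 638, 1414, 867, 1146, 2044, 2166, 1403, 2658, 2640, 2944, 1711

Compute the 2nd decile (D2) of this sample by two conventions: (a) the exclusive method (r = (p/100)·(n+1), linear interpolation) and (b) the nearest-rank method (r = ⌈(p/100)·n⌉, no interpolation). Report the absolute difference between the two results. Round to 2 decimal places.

55.80

Sorted: 638, 680, 867, 1146, 1403, 1414, 1506, 1711, 2044, 2166, 2276, 2640, 2658, 2944, 3397.
n = 15.
(a) r = 3.2; between ranks 3 (867) and 4 (1146): 922.8.
(b) the nearest-rank method: rank 3 → 867.
|922.8 − 867| = 55.8.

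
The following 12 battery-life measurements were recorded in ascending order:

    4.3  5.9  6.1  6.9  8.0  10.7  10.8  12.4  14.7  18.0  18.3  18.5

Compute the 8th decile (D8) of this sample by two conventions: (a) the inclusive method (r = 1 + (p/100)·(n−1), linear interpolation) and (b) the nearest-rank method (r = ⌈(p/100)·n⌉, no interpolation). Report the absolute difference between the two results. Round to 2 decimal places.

0.66

n = 12.
(a) r = 9.8; between ranks 9 (14.7) and 10 (18.0): 17.34.
(b) the nearest-rank method: rank 10 → 18.
|17.34 − 18| = 0.66.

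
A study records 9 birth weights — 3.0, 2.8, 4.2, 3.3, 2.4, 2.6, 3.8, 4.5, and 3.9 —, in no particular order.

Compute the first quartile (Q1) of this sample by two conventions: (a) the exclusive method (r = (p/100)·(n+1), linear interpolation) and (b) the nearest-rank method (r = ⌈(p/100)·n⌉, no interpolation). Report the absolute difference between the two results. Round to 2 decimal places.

Sorted: 2.4, 2.6, 2.8, 3.0, 3.3, 3.8, 3.9, 4.2, 4.5.
n = 9.
(a) r = 2.5; between ranks 2 (2.6) and 3 (2.8): 2.7.
(b) the nearest-rank method: rank 3 → 2.8.
|2.7 − 2.8| = 0.1.

0.10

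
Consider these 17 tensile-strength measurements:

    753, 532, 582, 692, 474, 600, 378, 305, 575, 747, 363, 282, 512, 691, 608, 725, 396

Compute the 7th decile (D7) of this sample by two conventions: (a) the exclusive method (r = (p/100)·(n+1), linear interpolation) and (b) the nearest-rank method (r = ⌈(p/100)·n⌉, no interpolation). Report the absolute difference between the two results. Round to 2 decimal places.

Sorted: 282, 305, 363, 378, 396, 474, 512, 532, 575, 582, 600, 608, 691, 692, 725, 747, 753.
n = 17.
(a) r = 12.6; between ranks 12 (608) and 13 (691): 657.8.
(b) the nearest-rank method: rank 12 → 608.
|657.8 − 608| = 49.8.

49.80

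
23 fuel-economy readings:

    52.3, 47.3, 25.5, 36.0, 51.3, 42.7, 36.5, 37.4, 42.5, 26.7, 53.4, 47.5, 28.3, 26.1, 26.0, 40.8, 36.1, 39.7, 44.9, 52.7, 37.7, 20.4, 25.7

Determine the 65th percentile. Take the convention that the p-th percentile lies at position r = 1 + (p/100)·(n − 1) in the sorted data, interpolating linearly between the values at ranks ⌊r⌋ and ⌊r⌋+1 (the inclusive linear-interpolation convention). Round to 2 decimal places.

42.56

Sorted: 20.4, 25.5, 25.7, 26.0, 26.1, 26.7, 28.3, 36.0, 36.1, 36.5, 37.4, 37.7, 39.7, 40.8, 42.5, 42.7, 44.9, 47.3, 47.5, 51.3, 52.3, 52.7, 53.4.
n = 23.
r = 1 + (65/100)·(23 − 1) = 1 + 14.3 = 15.3.
Rank 15 is 42.5 and rank 16 is 42.7.
Interpolate: 42.5 + 0.3·(42.7 − 42.5) = 42.5 + 0.3·0.2 = 42.56.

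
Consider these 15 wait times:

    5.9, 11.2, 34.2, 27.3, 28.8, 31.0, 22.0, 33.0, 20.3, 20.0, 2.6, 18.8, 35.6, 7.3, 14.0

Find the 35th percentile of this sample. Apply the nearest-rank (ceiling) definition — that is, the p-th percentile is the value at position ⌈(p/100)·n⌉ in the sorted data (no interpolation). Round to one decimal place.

18.8

Sorted: 2.6, 5.9, 7.3, 11.2, 14.0, 18.8, 20.0, 20.3, 22.0, 27.3, 28.8, 31.0, 33.0, 34.2, 35.6.
n = 15.
Position = ⌈35/100 · 15⌉ = ⌈5.25⌉ = 6.
The value at rank 6 is 18.8.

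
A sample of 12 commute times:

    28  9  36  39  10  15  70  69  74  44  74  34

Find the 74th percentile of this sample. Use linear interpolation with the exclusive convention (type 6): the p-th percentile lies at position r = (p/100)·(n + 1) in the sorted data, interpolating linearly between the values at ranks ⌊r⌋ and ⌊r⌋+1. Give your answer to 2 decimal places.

Sorted: 9, 10, 15, 28, 34, 36, 39, 44, 69, 70, 74, 74.
n = 12.
r = (74/100)·(12 + 1) = 9.62.
Rank 9 is 69 and rank 10 is 70.
Interpolate: 69 + 0.62·(70 − 69) = 69 + 0.62·1 = 69.62.

69.62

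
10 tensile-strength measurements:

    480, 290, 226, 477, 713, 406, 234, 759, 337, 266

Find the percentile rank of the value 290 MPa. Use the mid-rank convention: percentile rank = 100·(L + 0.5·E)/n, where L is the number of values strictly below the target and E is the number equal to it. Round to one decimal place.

Sorted: 226, 234, 266, 290, 337, 406, 477, 480, 713, 759.
Count below 290: L = 3; count equal: E = 1; n = 10.
Percentile rank = 100·(3 + 0.5·1)/10 = 100·3.5/10 = 35.

35.0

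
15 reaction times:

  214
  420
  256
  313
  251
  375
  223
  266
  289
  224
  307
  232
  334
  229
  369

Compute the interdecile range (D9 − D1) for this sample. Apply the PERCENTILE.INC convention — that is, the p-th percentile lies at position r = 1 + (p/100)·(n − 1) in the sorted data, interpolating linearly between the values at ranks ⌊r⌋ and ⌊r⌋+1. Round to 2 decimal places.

Sorted: 214, 223, 224, 229, 232, 251, 256, 266, 289, 307, 313, 334, 369, 375, 420.
n = 15.
P10: r = 2.4; ranks 2–3 are 223, 224; interpolating gives 223.4.
P90: r = 13.6; ranks 13–14 are 369, 375; interpolating gives 372.6.
Difference: 372.6 − 223.4 = 149.2.

149.20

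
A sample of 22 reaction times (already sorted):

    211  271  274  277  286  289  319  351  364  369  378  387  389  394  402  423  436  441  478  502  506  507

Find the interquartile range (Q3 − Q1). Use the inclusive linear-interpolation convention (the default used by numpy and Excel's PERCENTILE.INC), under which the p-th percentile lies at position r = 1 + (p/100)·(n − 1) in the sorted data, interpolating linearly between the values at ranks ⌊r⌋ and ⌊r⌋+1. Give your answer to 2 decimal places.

n = 22.
P25: r = 6.25; ranks 6–7 are 289, 319; interpolating gives 296.5.
P75: r = 16.75; ranks 16–17 are 423, 436; interpolating gives 432.75.
Difference: 432.75 − 296.5 = 136.25.

136.25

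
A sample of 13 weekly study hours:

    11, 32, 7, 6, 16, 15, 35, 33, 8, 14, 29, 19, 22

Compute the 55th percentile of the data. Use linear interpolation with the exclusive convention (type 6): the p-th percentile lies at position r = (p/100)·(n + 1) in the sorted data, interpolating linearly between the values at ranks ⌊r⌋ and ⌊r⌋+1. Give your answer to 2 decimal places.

18.10

Sorted: 6, 7, 8, 11, 14, 15, 16, 19, 22, 29, 32, 33, 35.
n = 13.
r = (55/100)·(13 + 1) = 7.7.
Rank 7 is 16 and rank 8 is 19.
Interpolate: 16 + 0.7·(19 − 16) = 16 + 0.7·3 = 18.1.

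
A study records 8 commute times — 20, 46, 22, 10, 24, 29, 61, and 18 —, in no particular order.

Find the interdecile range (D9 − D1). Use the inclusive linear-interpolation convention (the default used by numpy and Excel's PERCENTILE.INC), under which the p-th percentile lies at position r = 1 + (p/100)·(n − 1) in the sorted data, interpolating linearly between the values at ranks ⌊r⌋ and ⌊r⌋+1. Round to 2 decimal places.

34.90

Sorted: 10, 18, 20, 22, 24, 29, 46, 61.
n = 8.
P10: r = 1.7; ranks 1–2 are 10, 18; interpolating gives 15.6.
P90: r = 7.3; ranks 7–8 are 46, 61; interpolating gives 50.5.
Difference: 50.5 − 15.6 = 34.9.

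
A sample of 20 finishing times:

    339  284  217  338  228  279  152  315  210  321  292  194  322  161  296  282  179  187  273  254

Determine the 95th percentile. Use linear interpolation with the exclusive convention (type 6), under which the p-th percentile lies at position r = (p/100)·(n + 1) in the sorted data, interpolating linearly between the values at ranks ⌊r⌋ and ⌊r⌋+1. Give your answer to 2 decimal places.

338.95

Sorted: 152, 161, 179, 187, 194, 210, 217, 228, 254, 273, 279, 282, 284, 292, 296, 315, 321, 322, 338, 339.
n = 20.
r = (95/100)·(20 + 1) = 19.95.
Rank 19 is 338 and rank 20 is 339.
Interpolate: 338 + 0.95·(339 − 338) = 338 + 0.95·1 = 338.95.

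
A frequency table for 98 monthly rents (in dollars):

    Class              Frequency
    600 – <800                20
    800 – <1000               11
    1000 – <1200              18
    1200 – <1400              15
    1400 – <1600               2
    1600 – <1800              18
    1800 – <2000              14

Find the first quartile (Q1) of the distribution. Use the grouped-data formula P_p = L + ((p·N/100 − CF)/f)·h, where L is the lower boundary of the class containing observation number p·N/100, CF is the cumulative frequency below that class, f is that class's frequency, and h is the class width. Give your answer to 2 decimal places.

N = 98; target position k = 25/100 · 98 = 24.5.
Cumulative frequencies: 20, 31, 49, 64, 66, 84, 98.
Observation 24.5 falls in the class 800 – <1000.
L = 800, CF = 20, f = 11, h = 200.
P25 = 800 + ((24.5 − 20)/11)·200 = 800 + 81.8182 = 881.818.

881.82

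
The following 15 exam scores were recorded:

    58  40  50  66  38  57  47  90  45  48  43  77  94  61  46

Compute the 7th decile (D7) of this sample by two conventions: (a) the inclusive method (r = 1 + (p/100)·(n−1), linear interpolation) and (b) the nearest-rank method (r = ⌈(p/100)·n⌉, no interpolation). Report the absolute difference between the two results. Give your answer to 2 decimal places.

Sorted: 38, 40, 43, 45, 46, 47, 48, 50, 57, 58, 61, 66, 77, 90, 94.
n = 15.
(a) r = 10.8; between ranks 10 (58) and 11 (61): 60.4.
(b) the nearest-rank method: rank 11 → 61.
|60.4 − 61| = 0.6.

0.60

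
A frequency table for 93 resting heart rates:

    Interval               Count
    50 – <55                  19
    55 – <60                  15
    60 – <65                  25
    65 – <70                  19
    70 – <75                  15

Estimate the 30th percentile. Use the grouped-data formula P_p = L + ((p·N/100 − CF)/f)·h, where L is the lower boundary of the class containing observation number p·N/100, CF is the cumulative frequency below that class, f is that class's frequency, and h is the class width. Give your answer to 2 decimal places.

57.97

N = 93; target position k = 30/100 · 93 = 27.9.
Cumulative frequencies: 19, 34, 59, 78, 93.
Observation 27.9 falls in the class 55 – <60.
L = 55, CF = 19, f = 15, h = 5.
P30 = 55 + ((27.9 − 19)/15)·5 = 55 + 2.96667 = 57.9667.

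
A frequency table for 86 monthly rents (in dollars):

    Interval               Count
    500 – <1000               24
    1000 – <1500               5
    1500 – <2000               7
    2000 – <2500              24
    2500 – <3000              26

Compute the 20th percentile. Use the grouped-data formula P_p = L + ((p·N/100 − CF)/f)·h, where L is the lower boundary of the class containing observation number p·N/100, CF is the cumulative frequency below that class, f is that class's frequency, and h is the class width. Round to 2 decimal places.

N = 86; target position k = 20/100 · 86 = 17.2.
Cumulative frequencies: 24, 29, 36, 60, 86.
Observation 17.2 falls in the class 500 – <1000.
L = 500, CF = 0, f = 24, h = 500.
P20 = 500 + ((17.2 − 0)/24)·500 = 500 + 358.333 = 858.333.

858.33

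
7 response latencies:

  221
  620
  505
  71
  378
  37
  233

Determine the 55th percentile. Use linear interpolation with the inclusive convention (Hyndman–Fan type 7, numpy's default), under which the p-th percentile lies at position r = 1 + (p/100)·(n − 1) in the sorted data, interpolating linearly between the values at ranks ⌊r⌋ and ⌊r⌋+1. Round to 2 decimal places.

276.50

Sorted: 37, 71, 221, 233, 378, 505, 620.
n = 7.
r = 1 + (55/100)·(7 − 1) = 1 + 3.3 = 4.3.
Rank 4 is 233 and rank 5 is 378.
Interpolate: 233 + 0.3·(378 − 233) = 233 + 0.3·145 = 276.5.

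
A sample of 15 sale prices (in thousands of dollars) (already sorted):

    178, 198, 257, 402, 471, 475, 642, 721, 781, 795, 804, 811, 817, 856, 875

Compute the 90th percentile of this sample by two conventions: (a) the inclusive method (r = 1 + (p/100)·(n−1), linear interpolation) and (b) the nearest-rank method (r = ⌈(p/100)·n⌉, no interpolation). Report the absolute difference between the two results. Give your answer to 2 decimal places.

n = 15.
(a) r = 13.6; between ranks 13 (817) and 14 (856): 840.4.
(b) the nearest-rank method: rank 14 → 856.
|840.4 − 856| = 15.6.

15.60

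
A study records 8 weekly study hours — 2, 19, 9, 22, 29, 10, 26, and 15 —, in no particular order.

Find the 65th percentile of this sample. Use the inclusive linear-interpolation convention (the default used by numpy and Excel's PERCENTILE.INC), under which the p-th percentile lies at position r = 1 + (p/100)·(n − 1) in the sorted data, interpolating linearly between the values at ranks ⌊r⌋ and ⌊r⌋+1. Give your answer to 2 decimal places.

Sorted: 2, 9, 10, 15, 19, 22, 26, 29.
n = 8.
r = 1 + (65/100)·(8 − 1) = 1 + 4.55 = 5.55.
Rank 5 is 19 and rank 6 is 22.
Interpolate: 19 + 0.55·(22 − 19) = 19 + 0.55·3 = 20.65.

20.65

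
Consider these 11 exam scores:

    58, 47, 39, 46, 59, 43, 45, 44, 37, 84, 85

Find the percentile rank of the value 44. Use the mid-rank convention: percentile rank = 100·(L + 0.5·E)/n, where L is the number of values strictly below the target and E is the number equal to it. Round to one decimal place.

Sorted: 37, 39, 43, 44, 45, 46, 47, 58, 59, 84, 85.
Count below 44: L = 3; count equal: E = 1; n = 11.
Percentile rank = 100·(3 + 0.5·1)/11 = 100·3.5/11 = 31.82.

31.8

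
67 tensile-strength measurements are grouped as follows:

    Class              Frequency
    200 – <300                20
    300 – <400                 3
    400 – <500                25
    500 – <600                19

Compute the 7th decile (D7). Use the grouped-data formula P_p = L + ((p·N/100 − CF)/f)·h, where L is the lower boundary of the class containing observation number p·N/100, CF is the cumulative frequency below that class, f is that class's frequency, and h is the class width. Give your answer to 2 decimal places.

495.60

N = 67; target position k = 70/100 · 67 = 46.9.
Cumulative frequencies: 20, 23, 48, 67.
Observation 46.9 falls in the class 400 – <500.
L = 400, CF = 23, f = 25, h = 100.
P70 = 400 + ((46.9 − 23)/25)·100 = 400 + 95.6 = 495.6.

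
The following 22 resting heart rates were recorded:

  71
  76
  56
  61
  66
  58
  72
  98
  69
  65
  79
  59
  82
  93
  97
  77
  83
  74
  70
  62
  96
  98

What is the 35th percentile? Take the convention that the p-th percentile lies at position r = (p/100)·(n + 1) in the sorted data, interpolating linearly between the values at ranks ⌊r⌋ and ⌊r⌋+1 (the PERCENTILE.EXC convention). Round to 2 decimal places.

Sorted: 56, 58, 59, 61, 62, 65, 66, 69, 70, 71, 72, 74, 76, 77, 79, 82, 83, 93, 96, 97, 98, 98.
n = 22.
r = (35/100)·(22 + 1) = 8.05.
Rank 8 is 69 and rank 9 is 70.
Interpolate: 69 + 0.05·(70 − 69) = 69 + 0.05·1 = 69.05.

69.05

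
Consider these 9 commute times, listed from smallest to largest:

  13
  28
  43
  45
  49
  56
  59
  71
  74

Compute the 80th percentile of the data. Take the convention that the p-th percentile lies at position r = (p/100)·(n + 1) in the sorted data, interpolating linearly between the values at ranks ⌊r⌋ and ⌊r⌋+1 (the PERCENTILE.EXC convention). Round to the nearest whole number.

71

n = 9.
r = (80/100)·(9 + 1) = 8.
r is an integer, so P80 is the value at rank 8: 71.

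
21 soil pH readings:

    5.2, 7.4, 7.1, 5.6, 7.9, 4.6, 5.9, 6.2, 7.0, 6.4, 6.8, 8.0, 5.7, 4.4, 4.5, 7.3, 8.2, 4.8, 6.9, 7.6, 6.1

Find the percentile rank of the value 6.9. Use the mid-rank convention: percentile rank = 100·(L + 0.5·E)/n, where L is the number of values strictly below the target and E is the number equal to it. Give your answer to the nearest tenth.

Sorted: 4.4, 4.5, 4.6, 4.8, 5.2, 5.6, 5.7, 5.9, 6.1, 6.2, 6.4, 6.8, 6.9, 7.0, 7.1, 7.3, 7.4, 7.6, 7.9, 8.0, 8.2.
Count below 6.9: L = 12; count equal: E = 1; n = 21.
Percentile rank = 100·(12 + 0.5·1)/21 = 100·12.5/21 = 59.52.

59.5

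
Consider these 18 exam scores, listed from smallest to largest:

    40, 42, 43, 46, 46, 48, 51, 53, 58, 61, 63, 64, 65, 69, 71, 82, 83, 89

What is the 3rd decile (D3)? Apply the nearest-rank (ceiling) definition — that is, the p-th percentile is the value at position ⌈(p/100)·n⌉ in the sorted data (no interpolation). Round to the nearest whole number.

48

n = 18.
Position = ⌈30/100 · 18⌉ = ⌈5.4⌉ = 6.
The value at rank 6 is 48.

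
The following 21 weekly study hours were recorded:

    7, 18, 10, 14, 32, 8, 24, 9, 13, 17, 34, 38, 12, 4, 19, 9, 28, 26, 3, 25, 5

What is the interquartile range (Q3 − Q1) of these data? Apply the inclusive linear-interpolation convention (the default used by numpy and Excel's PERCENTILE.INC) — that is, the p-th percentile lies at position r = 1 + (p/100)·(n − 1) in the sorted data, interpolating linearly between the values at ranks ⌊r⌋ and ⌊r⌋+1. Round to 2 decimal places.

Sorted: 3, 4, 5, 7, 8, 9, 9, 10, 12, 13, 14, 17, 18, 19, 24, 25, 26, 28, 32, 34, 38.
n = 21.
P25: r = 6 (integer) → 9.
P75: r = 16 (integer) → 25.
Difference: 25 − 9 = 16.

16.00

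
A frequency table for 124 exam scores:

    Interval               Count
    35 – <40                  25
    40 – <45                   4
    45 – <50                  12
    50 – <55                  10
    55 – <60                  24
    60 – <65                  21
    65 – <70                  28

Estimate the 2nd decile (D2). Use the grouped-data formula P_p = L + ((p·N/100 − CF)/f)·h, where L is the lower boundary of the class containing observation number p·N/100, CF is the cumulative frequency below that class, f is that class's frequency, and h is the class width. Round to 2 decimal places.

N = 124; target position k = 20/100 · 124 = 24.8.
Cumulative frequencies: 25, 29, 41, 51, 75, 96, 124.
Observation 24.8 falls in the class 35 – <40.
L = 35, CF = 0, f = 25, h = 5.
P20 = 35 + ((24.8 − 0)/25)·5 = 35 + 4.96 = 39.96.

39.96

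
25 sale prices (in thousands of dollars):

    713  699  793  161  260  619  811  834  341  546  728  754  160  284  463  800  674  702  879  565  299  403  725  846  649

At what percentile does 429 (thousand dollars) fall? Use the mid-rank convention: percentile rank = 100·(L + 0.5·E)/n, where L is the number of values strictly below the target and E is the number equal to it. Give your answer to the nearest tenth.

28.0

Sorted: 160, 161, 260, 284, 299, 341, 403, 463, 546, 565, 619, 649, 674, 699, 702, 713, 725, 728, 754, 793, 800, 811, 834, 846, 879.
Count below 429: L = 7; count equal: E = 0; n = 25.
Percentile rank = 100·(7 + 0.5·0)/25 = 100·7/25 = 28.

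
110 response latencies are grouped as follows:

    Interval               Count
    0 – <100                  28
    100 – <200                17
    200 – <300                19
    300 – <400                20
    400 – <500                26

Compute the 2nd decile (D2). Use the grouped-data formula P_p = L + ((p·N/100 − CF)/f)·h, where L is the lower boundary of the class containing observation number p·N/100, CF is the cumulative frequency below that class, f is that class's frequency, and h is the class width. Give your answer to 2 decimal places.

78.57

N = 110; target position k = 20/100 · 110 = 22.
Cumulative frequencies: 28, 45, 64, 84, 110.
Observation 22 falls in the class 0 – <100.
L = 0, CF = 0, f = 28, h = 100.
P20 = 0 + ((22 − 0)/28)·100 = 0 + 78.5714 = 78.5714.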